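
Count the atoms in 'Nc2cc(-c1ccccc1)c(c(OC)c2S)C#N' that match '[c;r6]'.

12

The query [c;r6] means: aromatic carbon that belongs to a six-membered ring.
Check the 18 heavy atoms by environment: 12× c (aromatic, in 6-ring) → match; 2× N (acyclic) → no; 2× C (acyclic) → no; 1× S (acyclic) → no; 1× O (acyclic) → no.
That gives 12 matching atoms.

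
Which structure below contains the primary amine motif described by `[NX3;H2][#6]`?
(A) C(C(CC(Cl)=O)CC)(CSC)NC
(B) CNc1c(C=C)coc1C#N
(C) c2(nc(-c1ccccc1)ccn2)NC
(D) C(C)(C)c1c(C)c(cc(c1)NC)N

[NX3;H2][#6] describes a trivalent nitrogen with two H attached to carbon (a primary amine).
(A) has an N-methylamino group (-NHCH3) but the nitrogen bears two carbons and only one H (H1), not H2.
(B) has an N-methylamino group (-NHCH3) but the nitrogen bears two carbons and only one H (H1), not H2.
(C) has an N-methylamino group (-NHCH3) but the nitrogen bears two carbons and only one H (H1), not H2.
(D) contains a primary amino group (-NH2), which satisfies every atom and bond constraint.
So the answer is (D).

D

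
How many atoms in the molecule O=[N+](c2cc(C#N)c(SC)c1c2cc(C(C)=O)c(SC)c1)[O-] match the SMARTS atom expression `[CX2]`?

1

Check the 22 heavy atoms by environment: 10× c (aromatic, X3) → no; 2× S (X2) → no; 3× C (X4) → no; 1× N (charge +1, X3) → no; 1× O (charge -1, X1) → no; 2× O (X1) → no; 1× C (X2) → match; 1× N (X1) → no; 1× C (X3) → no.
That gives 1 matching atom.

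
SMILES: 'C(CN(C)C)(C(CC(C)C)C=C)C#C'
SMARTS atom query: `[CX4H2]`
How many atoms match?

2

Check the 14 heavy atoms by environment: 2× C (H2, X4) → match; 3× C (H1, X4) → no; 1× N (H0, X3) → no; 4× C (H3, X4) → no; 1× C (H1, X3) → no; 1× C (H2, X3) → no; 1× C (H0, X2) → no; 1× C (H1, X2) → no.
That gives 2 matching atoms.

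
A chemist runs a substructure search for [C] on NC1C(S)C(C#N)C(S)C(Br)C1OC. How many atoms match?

The query [C] means: uppercase C matches aliphatic (non-aromatic) carbon only.
Check the 14 heavy atoms by environment: 8× C → match; 1× Br → no; 2× S → no; 2× N → no; 1× O → no.
That gives 8 matching atoms.

8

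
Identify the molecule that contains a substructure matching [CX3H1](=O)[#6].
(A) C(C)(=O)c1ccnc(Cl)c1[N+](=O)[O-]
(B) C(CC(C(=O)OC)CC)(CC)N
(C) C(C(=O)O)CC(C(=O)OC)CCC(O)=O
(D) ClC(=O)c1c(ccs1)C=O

D

[CX3H1](=O)[#6] describes an sp2 carbon with one H, double-bonded to O and single-bonded to carbon (an aldehyde).
(A) has an acetyl/ketone group (-C(=O)CH3) but the carbonyl carbon has H0 (two carbon neighbours), not H1.
(B) has a methyl-ester group (-C(=O)OCH3) but the carbonyl carbon has H0, not H1.
(C) has a carboxylic acid group (-C(=O)OH) but the carbonyl carbon has H0 and is bonded to O, not H1.
(D) contains an aldehyde (-CHO), which satisfies every atom and bond constraint.
So the answer is (D).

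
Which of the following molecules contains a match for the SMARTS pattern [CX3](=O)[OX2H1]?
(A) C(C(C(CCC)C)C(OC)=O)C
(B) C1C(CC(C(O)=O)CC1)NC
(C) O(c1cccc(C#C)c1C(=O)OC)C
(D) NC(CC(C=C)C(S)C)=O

[CX3](=O)[OX2H1] describes an sp2 carbon double-bonded to O and single-bonded to an -OH oxygen (a carboxylic acid).
(A) has a methyl-ester group (-C(=O)OCH3) but the singly-bonded O has no H (OX2H0, not OX2H1).
(B) contains a carboxylic acid group (-C(=O)OH), which satisfies every atom and bond constraint.
(C) has a methyl-ester group (-C(=O)OCH3) but the singly-bonded O has no H (OX2H0, not OX2H1).
(D) has a primary amide (-C(=O)NH2) but the carbonyl is bonded to N, not to an -OH oxygen.
So the answer is (B).

B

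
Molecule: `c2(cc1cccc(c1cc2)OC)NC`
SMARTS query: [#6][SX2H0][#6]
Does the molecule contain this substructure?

No

The pattern [#6][SX2H0][#6] describes an aliphatic sulfur bridging two carbons with no H on the sulfur — a thioether.
The closest candidate here is a methoxy ether (-OCH3), but the bridging atom is O, not S. No other fragment satisfies the full query, so there is no match.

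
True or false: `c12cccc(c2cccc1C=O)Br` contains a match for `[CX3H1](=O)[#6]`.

True

The pattern [CX3H1](=O)[#6] describes an sp2 carbon with one H, double-bonded to O and single-bonded to carbon — an aldehyde.
The molecule carries an aldehyde (-CHO), whose atoms satisfy every constraint of the query, so the pattern matches.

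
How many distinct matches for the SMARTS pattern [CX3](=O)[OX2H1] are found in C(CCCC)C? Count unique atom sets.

[CX3](=O)[OX2H1] is the SMARTS for a carboxylic acid: an sp2 carbon double-bonded to O and single-bonded to an -OH oxygen.
No fragment in the molecule satisfies every constraint, giving 0 matches.

0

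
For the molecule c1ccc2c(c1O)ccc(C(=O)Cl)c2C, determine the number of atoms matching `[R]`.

The query [R] means: R matches any atom that is part of a ring.
Check the 15 heavy atoms by environment: 10× c (aromatic, in 6-ring) → match; 2× C (acyclic) → no; 2× O (acyclic) → no; 1× Cl (acyclic) → no.
That gives 10 matching atoms.

10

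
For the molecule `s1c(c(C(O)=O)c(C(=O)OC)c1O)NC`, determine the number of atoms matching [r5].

5

The query [r5] means: r5 matches atoms in a five-membered ring.
Check the 15 heavy atoms by environment: 1× s (aromatic, in 5-ring) → match; 4× c (aromatic, in 5-ring) → match; 5× O (acyclic) → no; 4× C (acyclic) → no; 1× N (acyclic) → no.
Summing the matching environments: 1 + 4 = 5 matching atoms.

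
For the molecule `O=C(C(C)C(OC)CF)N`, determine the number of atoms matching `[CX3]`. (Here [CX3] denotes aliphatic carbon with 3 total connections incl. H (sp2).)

1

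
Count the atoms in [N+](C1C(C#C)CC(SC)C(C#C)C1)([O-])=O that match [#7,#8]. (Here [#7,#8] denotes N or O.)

The query [#7,#8] means: nitrogen or oxygen (comma = OR).
Check the 15 heavy atoms by environment: 11× C → no; 1× S → no; 1× N (charge +1) → match; 1× O (charge -1) → match; 1× O → match.
Summing the matching environments: 1 + 1 + 1 = 3 matching atoms.

3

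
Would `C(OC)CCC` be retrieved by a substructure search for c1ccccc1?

The pattern c1ccccc1 describes six aromatic carbons in a ring — a benzene ring.
The closest candidate here is a methyl group (-CH3), but no six-membered all-carbon aromatic ring is present. No other fragment satisfies the full query, so there is no match.

No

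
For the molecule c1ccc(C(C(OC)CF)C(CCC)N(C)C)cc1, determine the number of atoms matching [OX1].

0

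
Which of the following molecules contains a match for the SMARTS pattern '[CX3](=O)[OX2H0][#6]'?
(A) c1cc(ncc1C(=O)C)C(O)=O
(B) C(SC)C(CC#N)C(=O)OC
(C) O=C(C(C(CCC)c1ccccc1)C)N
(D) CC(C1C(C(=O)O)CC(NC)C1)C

B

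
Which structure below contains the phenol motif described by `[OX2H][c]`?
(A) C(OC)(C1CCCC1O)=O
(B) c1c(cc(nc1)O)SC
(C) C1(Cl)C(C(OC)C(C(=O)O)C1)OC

[OX2H][c] describes a hydroxyl oxygen attached to an aromatic carbon (a phenol).
(A) has a hydroxyl group (-OH) but the -OH is on an aliphatic carbon, not an aromatic c.
(B) contains a hydroxyl group (-OH), which satisfies every atom and bond constraint.
(C) has a methoxy ether (-OCH3) but the oxygen has H0, not H1.
So the answer is (B).

B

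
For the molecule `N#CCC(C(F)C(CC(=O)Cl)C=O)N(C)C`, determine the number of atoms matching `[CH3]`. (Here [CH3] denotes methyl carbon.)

Check the 16 heavy atoms by environment: 2× C (H2) → no; 4× C (H1) → no; 2× C (H0) → no; 2× N (H0) → no; 2× O (H0) → no; 2× C (H3) → match; 1× Cl (H0) → no; 1× F (H0) → no.
That gives 2 matching atoms.

2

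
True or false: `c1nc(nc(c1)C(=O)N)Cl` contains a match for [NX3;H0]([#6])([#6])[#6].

The pattern [NX3;H0]([#6])([#6])[#6] describes a trivalent nitrogen with no H, bonded to three carbons — a tertiary amine.
The closest candidate here is a primary amide (-C(=O)NH2), but the amide nitrogen has H2 and only one carbon neighbour. No other fragment satisfies the full query, so there is no match.

False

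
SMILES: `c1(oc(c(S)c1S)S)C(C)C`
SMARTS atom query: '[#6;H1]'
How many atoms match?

The query [#6;H1] means: any carbon bearing exactly one hydrogen.
Check the 11 heavy atoms by environment: 1× o (aromatic, H0) → no; 4× c (aromatic, H0) → no; 3× S (H1) → no; 1× C (H1) → match; 2× C (H3) → no.
That gives 1 matching atom.

1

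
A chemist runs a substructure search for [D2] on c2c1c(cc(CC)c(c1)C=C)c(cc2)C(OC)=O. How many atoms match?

Check the 18 heavy atoms by environment: 5× c (aromatic, D3) → no; 5× c (aromatic, D2) → match; 2× C (D2) → match; 3× C (D1) → no; 1× C (D3) → no; 1× O (D1) → no; 1× O (D2) → match.
Summing the matching environments: 5 + 2 + 1 = 8 matching atoms.

8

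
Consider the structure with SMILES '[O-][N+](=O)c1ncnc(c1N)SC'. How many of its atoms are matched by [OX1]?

The query [OX1] means: aliphatic oxygen with one total connection — typically a carbonyl =O or an oxide.
Check the 12 heavy atoms by environment: 2× n (aromatic, X2) → no; 4× c (aromatic, X3) → no; 1× N (charge +1, X3) → no; 1× O (charge -1, X1) → match; 1× O (X1) → match; 1× S (X2) → no; 1× C (X4) → no; 1× N (X3) → no.
Summing the matching environments: 1 + 1 = 2 matching atoms.

2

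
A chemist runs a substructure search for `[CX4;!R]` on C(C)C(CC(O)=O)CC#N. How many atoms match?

5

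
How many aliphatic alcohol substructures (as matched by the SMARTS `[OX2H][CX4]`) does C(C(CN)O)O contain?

2

[OX2H][CX4] is the SMARTS for an aliphatic alcohol: a hydroxyl oxygen bound to an sp3 (X4) carbon.
The molecule carries 2 separate instances of a hydroxyl group (-OH) meeting every constraint; each maps to a distinct set of atoms, giving 2 matches.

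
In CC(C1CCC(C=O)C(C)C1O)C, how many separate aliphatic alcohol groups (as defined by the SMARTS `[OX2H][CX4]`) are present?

1

[OX2H][CX4] is the SMARTS for an aliphatic alcohol: a hydroxyl oxygen bound to an sp3 (X4) carbon.
Exactly one fragment in the molecule meets all constraints, giving 1 match.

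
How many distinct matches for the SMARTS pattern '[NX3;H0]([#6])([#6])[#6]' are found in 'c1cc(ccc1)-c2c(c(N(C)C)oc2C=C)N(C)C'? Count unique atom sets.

2

[NX3;H0]([#6])([#6])[#6] is the SMARTS for a tertiary amine: a trivalent nitrogen with no H, bonded to three carbons.
The molecule carries 2 separate instances of a dimethylamino group (-N(CH3)2) meeting every constraint; each maps to a distinct set of atoms, giving 2 matches.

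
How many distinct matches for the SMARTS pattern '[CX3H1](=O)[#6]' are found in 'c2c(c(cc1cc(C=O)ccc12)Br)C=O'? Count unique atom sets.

2

[CX3H1](=O)[#6] is the SMARTS for an aldehyde: an sp2 carbon with one H, double-bonded to O and single-bonded to carbon.
The molecule carries 2 separate instances of an aldehyde (-CHO) meeting every constraint; each maps to a distinct set of atoms, giving 2 matches.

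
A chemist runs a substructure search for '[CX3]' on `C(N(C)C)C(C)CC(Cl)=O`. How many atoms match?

1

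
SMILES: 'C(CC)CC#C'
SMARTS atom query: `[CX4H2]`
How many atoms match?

3

The query [CX4H2] means: sp3 carbon (X4) with exactly two hydrogens.
Check the 6 heavy atoms by environment: 3× C (H2, X4) → match; 1× C (H0, X2) → no; 1× C (H1, X2) → no; 1× C (H3, X4) → no.
That gives 3 matching atoms.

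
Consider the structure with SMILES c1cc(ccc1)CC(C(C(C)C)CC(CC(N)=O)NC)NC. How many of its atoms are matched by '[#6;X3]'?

Check the 22 heavy atoms by environment: 11× C (X4) → no; 3× N (X3) → no; 1× C (X3) → match; 1× O (X1) → no; 6× c (aromatic, X3) → match.
Summing the matching environments: 1 + 6 = 7 matching atoms.

7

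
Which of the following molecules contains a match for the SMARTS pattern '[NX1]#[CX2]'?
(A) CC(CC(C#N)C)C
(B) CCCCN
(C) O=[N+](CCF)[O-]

[NX1]#[CX2] describes a nitrogen triple-bonded to a two-connected carbon (a nitrile).
(A) contains a nitrile (-C#N), which satisfies every atom and bond constraint.
(B) has a primary amino group (-NH2) but the nitrogen is NX3 (three connections), not NX1 triple-bonded.
(C) has a nitro group (-[N+](=O)[O-]) but there is no C#N triple bond.
So the answer is (A).

A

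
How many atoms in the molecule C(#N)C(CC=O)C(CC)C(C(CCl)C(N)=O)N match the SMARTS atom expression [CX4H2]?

3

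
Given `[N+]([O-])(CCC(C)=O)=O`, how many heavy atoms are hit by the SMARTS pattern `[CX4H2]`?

2

Check the 8 heavy atoms by environment: 2× C (H2, X4) → match; 1× N (charge +1, H0, X3) → no; 1× O (charge -1, H0, X1) → no; 2× O (H0, X1) → no; 1× C (H0, X3) → no; 1× C (H3, X4) → no.
That gives 2 matching atoms.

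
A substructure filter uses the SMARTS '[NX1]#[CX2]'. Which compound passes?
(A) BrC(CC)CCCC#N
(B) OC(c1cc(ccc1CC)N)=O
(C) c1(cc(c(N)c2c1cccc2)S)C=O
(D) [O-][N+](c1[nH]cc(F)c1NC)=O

A

[NX1]#[CX2] describes a nitrogen triple-bonded to a two-connected carbon (a nitrile).
(A) contains a nitrile (-C#N), which satisfies every atom and bond constraint.
(B) has a primary amino group (-NH2) but the nitrogen is NX3 (three connections), not NX1 triple-bonded.
(C) has a primary amino group (-NH2) but the nitrogen is NX3 (three connections), not NX1 triple-bonded.
(D) has a nitro group (-[N+](=O)[O-]) but there is no C#N triple bond.
So the answer is (A).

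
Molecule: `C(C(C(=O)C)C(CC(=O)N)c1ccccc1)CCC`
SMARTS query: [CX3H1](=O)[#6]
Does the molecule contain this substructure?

No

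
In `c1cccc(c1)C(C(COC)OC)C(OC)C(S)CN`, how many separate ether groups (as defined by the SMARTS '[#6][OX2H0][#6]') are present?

[#6][OX2H0][#6] is the SMARTS for an ether: an aliphatic oxygen bridging two carbons with no H on the oxygen.
The molecule carries 3 separate instances of a methoxy ether (-OCH3) meeting every constraint; each maps to a distinct set of atoms, giving 3 matches.

3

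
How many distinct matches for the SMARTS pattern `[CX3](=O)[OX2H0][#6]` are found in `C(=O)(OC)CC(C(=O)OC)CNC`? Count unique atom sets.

2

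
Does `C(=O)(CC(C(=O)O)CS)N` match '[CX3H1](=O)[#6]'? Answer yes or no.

The pattern [CX3H1](=O)[#6] describes an sp2 carbon with one H, double-bonded to O and single-bonded to carbon — an aldehyde.
The closest candidate here is a carboxylic acid group (-C(=O)OH), but the carbonyl carbon has H0 and is bonded to O, not H1. No other fragment satisfies the full query, so there is no match.

No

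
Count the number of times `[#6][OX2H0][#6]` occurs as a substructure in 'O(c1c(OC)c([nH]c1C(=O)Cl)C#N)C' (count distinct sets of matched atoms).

2

[#6][OX2H0][#6] is the SMARTS for an ether: an aliphatic oxygen bridging two carbons with no H on the oxygen.
The molecule carries 2 separate instances of a methoxy ether (-OCH3) meeting every constraint; each maps to a distinct set of atoms, giving 2 matches.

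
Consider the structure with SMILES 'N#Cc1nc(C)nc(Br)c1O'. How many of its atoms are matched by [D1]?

Check the 11 heavy atoms by environment: 2× n (aromatic, D2) → no; 4× c (aromatic, D3) → no; 1× C (D2) → no; 1× N (D1) → match; 1× O (D1) → match; 1× C (D1) → match; 1× Br (D1) → match.
Summing the matching environments: 1 + 1 + 1 + 1 = 4 matching atoms.

4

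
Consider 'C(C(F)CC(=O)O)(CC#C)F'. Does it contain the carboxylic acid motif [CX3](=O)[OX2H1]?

Yes

The pattern [CX3](=O)[OX2H1] describes an sp2 carbon double-bonded to O and single-bonded to an -OH oxygen — a carboxylic acid.
The molecule carries a carboxylic acid group (-C(=O)OH), whose atoms satisfy every constraint of the query, so the pattern matches.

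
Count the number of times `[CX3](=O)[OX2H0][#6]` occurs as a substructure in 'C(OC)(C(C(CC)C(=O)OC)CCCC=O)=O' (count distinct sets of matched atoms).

[CX3](=O)[OX2H0][#6] is the SMARTS for an ester: a carbonyl carbon bonded to an oxygen that is itself bonded to carbon (no H on that O).
The molecule carries 2 separate instances of a methyl-ester group (-C(=O)OCH3) meeting every constraint; each maps to a distinct set of atoms, giving 2 matches.

2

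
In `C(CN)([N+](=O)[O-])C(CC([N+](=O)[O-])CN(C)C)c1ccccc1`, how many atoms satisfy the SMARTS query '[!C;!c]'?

8

The query [!C;!c] means: neither aliphatic nor aromatic carbon — same as [!#6].
Check the 22 heavy atoms by environment: 8× C → no; 6× c (aromatic) → no; 2× N (charge +1) → match; 2× O (charge -1) → match; 2× O → match; 2× N → match.
Summing the matching environments: 2 + 2 + 2 + 2 = 8 matching atoms.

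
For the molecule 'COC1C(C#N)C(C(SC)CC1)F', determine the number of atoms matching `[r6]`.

The query [r6] means: r6 matches atoms in a six-membered ring.
Check the 13 heavy atoms by environment: 6× C (in 6-ring) → match; 1× O (acyclic) → no; 3× C (acyclic) → no; 1× S (acyclic) → no; 1× F (acyclic) → no; 1× N (acyclic) → no.
That gives 6 matching atoms.

6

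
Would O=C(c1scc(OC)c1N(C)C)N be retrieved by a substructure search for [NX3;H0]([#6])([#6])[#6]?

The pattern [NX3;H0]([#6])([#6])[#6] describes a trivalent nitrogen with no H, bonded to three carbons — a tertiary amine.
The molecule carries a dimethylamino group (-N(CH3)2), whose atoms satisfy every constraint of the query, so the pattern matches.

Yes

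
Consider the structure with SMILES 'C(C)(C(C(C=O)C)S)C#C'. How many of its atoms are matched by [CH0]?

1

The query [CH0] means: aliphatic carbon with no attached hydrogen.
Check the 10 heavy atoms by environment: 2× C (H3) → no; 5× C (H1) → no; 1× C (H0) → match; 1× O (H0) → no; 1× S (H1) → no.
That gives 1 matching atom.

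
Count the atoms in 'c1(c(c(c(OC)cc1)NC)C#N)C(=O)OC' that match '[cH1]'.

Check the 16 heavy atoms by environment: 2× c (aromatic, H1) → match; 4× c (aromatic, H0) → no; 2× C (H0) → no; 1× N (H0) → no; 3× O (H0) → no; 3× C (H3) → no; 1× N (H1) → no.
That gives 2 matching atoms.

2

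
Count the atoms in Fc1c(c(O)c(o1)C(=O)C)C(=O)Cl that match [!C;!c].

The query [!C;!c] means: neither aliphatic nor aromatic carbon — same as [!#6].
Check the 13 heavy atoms by environment: 1× o (aromatic) → match; 4× c (aromatic) → no; 3× C → no; 3× O → match; 1× Cl → match; 1× F → match.
Summing the matching environments: 1 + 3 + 1 + 1 = 6 matching atoms.

6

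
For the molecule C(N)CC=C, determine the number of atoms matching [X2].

0

The query [X2] means: any atom with exactly two total connections (bonds + H).
Check the 5 heavy atoms by environment: 2× C (X4) → no; 2× C (X3) → no; 1× N (X3) → no.
No environment satisfies the query, so 0 matching atoms.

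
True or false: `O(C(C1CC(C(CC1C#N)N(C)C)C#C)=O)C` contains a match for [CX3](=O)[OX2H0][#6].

True

The pattern [CX3](=O)[OX2H0][#6] describes a carbonyl carbon bonded to an oxygen that is itself bonded to carbon (no H on that O) — an ester.
The molecule carries a methyl-ester group (-C(=O)OCH3), whose atoms satisfy every constraint of the query, so the pattern matches.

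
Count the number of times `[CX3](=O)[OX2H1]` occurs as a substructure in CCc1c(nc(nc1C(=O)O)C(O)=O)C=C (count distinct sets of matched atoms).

2

[CX3](=O)[OX2H1] is the SMARTS for a carboxylic acid: an sp2 carbon double-bonded to O and single-bonded to an -OH oxygen.
The molecule carries 2 separate instances of a carboxylic acid group (-C(=O)OH) meeting every constraint; each maps to a distinct set of atoms, giving 2 matches.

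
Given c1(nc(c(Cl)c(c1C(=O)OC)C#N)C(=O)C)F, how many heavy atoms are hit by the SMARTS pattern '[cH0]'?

5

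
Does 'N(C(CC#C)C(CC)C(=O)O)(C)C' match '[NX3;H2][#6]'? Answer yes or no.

No

The pattern [NX3;H2][#6] describes a trivalent nitrogen with two H attached to carbon — a primary amine.
The closest candidate here is a dimethylamino group (-N(CH3)2), but the nitrogen has H0, not H2. No other fragment satisfies the full query, so there is no match.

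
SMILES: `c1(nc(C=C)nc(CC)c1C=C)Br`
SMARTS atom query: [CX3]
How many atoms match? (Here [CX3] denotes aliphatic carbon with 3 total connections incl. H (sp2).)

4

The query [CX3] means: C with X3: aliphatic carbon with exactly 3 total connections.
Check the 13 heavy atoms by environment: 2× n (aromatic, X2) → no; 4× c (aromatic, X3) → no; 4× C (X3) → match; 2× C (X4) → no; 1× Br (X1) → no.
That gives 4 matching atoms.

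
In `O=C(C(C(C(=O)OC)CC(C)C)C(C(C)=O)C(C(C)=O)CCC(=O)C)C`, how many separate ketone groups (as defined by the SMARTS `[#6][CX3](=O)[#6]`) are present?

4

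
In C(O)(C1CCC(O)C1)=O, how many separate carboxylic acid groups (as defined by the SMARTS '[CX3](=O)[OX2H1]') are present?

[CX3](=O)[OX2H1] is the SMARTS for a carboxylic acid: an sp2 carbon double-bonded to O and single-bonded to an -OH oxygen.
Exactly one fragment in the molecule meets all constraints, giving 1 match.

1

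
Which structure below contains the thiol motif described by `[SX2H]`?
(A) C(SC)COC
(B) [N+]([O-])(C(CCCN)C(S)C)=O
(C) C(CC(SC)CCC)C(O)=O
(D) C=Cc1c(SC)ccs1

[SX2H] describes an aliphatic sulfur with two connections, one being H (a thiol).
(A) has a methylthio ether (-SCH3) but the sulfur has H0 (bonded to two carbons), not H1.
(B) contains a thiol (-SH), which satisfies every atom and bond constraint.
(C) has a methylthio ether (-SCH3) but the sulfur has H0 (bonded to two carbons), not H1.
(D) has a methylthio ether (-SCH3) but the sulfur has H0 (bonded to two carbons), not H1.
So the answer is (B).

B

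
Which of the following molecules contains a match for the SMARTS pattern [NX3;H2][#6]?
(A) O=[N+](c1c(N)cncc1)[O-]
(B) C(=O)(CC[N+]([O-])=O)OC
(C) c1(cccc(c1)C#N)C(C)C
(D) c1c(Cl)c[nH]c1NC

A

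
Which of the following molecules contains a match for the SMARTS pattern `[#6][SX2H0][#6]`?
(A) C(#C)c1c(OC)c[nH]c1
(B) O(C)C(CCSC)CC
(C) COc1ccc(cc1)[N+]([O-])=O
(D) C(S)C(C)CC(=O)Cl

[#6][SX2H0][#6] describes an aliphatic sulfur bridging two carbons with no H on the sulfur (a thioether).
(A) has a methoxy ether (-OCH3) but the bridging atom is O, not S.
(B) contains a methylthio ether (-SCH3), which satisfies every atom and bond constraint.
(C) has a methoxy ether (-OCH3) but the bridging atom is O, not S.
(D) has a thiol (-SH) but the sulfur has H1, not H0 bridging two carbons.
So the answer is (B).

B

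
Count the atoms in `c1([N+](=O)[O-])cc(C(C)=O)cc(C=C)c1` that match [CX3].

3

Check the 14 heavy atoms by environment: 6× c (aromatic, X3) → no; 3× C (X3) → match; 1× N (charge +1, X3) → no; 1× O (charge -1, X1) → no; 2× O (X1) → no; 1× C (X4) → no.
That gives 3 matching atoms.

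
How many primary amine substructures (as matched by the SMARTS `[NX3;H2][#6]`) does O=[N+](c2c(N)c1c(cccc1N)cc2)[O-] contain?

[NX3;H2][#6] is the SMARTS for a primary amine: a trivalent nitrogen with two H attached to carbon.
The molecule carries 2 separate instances of a primary amino group (-NH2) meeting every constraint; each maps to a distinct set of atoms, giving 2 matches.

2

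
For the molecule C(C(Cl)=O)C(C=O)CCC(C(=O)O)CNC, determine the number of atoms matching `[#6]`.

The query [#6] means: #6 matches any atom with atomic number 6 (carbon, aromatic or aliphatic).
Check the 16 heavy atoms by environment: 10× C → match; 4× O → no; 1× Cl → no; 1× N → no.
That gives 10 matching atoms.

10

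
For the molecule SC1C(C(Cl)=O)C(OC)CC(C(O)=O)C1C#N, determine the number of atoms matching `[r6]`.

6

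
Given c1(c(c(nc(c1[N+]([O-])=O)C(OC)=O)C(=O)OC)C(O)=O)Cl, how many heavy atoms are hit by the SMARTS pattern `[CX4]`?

The query [CX4] means: C with X4: aliphatic carbon with exactly 4 total connections (bonds + H).
Check the 21 heavy atoms by environment: 1× n (aromatic, X2) → no; 5× c (aromatic, X3) → no; 3× C (X3) → no; 4× O (X1) → no; 3× O (X2) → no; 1× Cl (X1) → no; 1× N (charge +1, X3) → no; 1× O (charge -1, X1) → no; 2× C (X4) → match.
That gives 2 matching atoms.

2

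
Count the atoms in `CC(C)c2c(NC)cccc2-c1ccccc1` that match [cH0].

The query [cH0] means: aromatic carbon with no attached hydrogen (substituted or ring-fusion).
Check the 17 heavy atoms by environment: 4× c (aromatic, H0) → match; 8× c (aromatic, H1) → no; 1× N (H1) → no; 3× C (H3) → no; 1× C (H1) → no.
That gives 4 matching atoms.

4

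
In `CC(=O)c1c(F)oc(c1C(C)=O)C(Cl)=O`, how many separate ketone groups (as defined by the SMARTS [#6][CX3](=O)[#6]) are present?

[#6][CX3](=O)[#6] is the SMARTS for a ketone: a carbonyl carbon (no H) flanked by two carbons.
The molecule carries 2 separate instances of an acetyl/ketone group (-C(=O)CH3) meeting every constraint; each maps to a distinct set of atoms, giving 2 matches.

2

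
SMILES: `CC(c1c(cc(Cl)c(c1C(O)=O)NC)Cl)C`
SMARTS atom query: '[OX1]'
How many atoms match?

The query [OX1] means: aliphatic oxygen with one total connection — typically a carbonyl =O or an oxide.
Check the 16 heavy atoms by environment: 6× c (aromatic, X3) → no; 1× N (X3) → no; 4× C (X4) → no; 1× C (X3) → no; 1× O (X1) → match; 1× O (X2) → no; 2× Cl (X1) → no.
That gives 1 matching atom.

1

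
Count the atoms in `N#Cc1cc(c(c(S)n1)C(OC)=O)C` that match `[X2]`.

4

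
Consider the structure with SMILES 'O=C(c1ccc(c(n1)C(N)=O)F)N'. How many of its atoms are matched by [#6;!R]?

2

Check the 13 heavy atoms by environment: 1× n (aromatic, in 6-ring) → no; 5× c (aromatic, in 6-ring) → no; 2× C (acyclic) → match; 2× O (acyclic) → no; 2× N (acyclic) → no; 1× F (acyclic) → no.
That gives 2 matching atoms.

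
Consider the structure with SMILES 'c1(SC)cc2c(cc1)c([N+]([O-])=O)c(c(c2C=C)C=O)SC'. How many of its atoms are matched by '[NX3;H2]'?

0

Check the 21 heavy atoms by environment: 7× c (aromatic, H0, X3) → no; 3× c (aromatic, H1, X3) → no; 2× S (H0, X2) → no; 2× C (H3, X4) → no; 2× C (H1, X3) → no; 2× O (H0, X1) → no; 1× C (H2, X3) → no; 1× N (charge +1, H0, X3) → no; 1× O (charge -1, H0, X1) → no.
No environment satisfies the query, so 0 matching atoms.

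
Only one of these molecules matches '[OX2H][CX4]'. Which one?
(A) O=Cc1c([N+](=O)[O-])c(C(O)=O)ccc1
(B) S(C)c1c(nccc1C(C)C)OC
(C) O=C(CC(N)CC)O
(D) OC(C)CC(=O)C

D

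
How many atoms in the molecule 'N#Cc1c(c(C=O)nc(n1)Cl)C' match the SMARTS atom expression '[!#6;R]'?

2

Check the 12 heavy atoms by environment: 2× n (aromatic, in 6-ring) → match; 4× c (aromatic, in 6-ring) → no; 3× C (acyclic) → no; 1× N (acyclic) → no; 1× Cl (acyclic) → no; 1× O (acyclic) → no.
That gives 2 matching atoms.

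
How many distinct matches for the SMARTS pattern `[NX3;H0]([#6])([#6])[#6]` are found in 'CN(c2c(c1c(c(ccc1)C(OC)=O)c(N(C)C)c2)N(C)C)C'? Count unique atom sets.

[NX3;H0]([#6])([#6])[#6] is the SMARTS for a tertiary amine: a trivalent nitrogen with no H, bonded to three carbons.
The molecule carries 3 separate instances of a dimethylamino group (-N(CH3)2) meeting every constraint; each maps to a distinct set of atoms, giving 3 matches.

3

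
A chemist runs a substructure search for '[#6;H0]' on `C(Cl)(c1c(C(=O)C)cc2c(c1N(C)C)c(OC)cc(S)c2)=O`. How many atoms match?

9

The query [#6;H0] means: any carbon with no attached hydrogen.
Check the 22 heavy atoms by environment: 7× c (aromatic, H0) → match; 3× c (aromatic, H1) → no; 2× C (H0) → match; 3× O (H0) → no; 1× Cl (H0) → no; 4× C (H3) → no; 1× S (H1) → no; 1× N (H0) → no.
Summing the matching environments: 7 + 2 = 9 matching atoms.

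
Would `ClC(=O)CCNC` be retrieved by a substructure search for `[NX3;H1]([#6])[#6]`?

Yes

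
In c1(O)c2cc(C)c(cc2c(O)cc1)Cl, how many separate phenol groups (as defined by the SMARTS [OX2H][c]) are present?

[OX2H][c] is the SMARTS for a phenol: a hydroxyl oxygen attached to an aromatic carbon.
The molecule carries 2 separate instances of a hydroxyl group (-OH) meeting every constraint; each maps to a distinct set of atoms, giving 2 matches.

2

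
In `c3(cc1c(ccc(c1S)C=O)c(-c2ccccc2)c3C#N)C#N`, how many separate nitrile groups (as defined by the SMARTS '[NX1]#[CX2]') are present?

[NX1]#[CX2] is the SMARTS for a nitrile: a nitrogen triple-bonded to a two-connected carbon.
The molecule carries 2 separate instances of a nitrile (-C#N) meeting every constraint; each maps to a distinct set of atoms, giving 2 matches.

2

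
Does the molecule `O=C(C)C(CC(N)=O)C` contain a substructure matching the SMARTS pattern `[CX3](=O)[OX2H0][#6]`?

The pattern [CX3](=O)[OX2H0][#6] describes a carbonyl carbon bonded to an oxygen that is itself bonded to carbon (no H on that O) — an ester.
The closest candidate here is a primary amide (-C(=O)NH2), but the carbonyl is bonded to N, not to an O-C linkage. No other fragment satisfies the full query, so there is no match.

No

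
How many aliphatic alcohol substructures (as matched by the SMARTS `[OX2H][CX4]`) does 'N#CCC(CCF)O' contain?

1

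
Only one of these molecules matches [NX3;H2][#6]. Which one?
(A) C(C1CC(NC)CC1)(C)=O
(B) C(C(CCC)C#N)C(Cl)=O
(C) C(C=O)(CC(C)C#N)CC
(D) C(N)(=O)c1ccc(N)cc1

[NX3;H2][#6] describes a trivalent nitrogen with two H attached to carbon (a primary amine).
(A) has an N-methylamino group (-NHCH3) but the nitrogen bears two carbons and only one H (H1), not H2.
(B) has a nitrile (-C#N) but the nitrogen is NX1 (triple-bonded), not NX3 with two H.
(C) has a nitrile (-C#N) but the nitrogen is NX1 (triple-bonded), not NX3 with two H.
(D) contains a primary amino group (-NH2), which satisfies every atom and bond constraint.
So the answer is (D).

D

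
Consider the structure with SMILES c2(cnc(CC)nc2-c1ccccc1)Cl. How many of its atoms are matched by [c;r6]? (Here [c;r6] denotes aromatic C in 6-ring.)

10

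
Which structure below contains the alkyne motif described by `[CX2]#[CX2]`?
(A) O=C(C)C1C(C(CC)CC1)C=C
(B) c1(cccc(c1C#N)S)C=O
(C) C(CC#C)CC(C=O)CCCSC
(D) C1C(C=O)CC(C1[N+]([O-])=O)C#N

C

[CX2]#[CX2] describes a carbon-carbon triple bond (an alkyne).
(A) has a vinyl group (-CH=CH2) but the C=C is a double bond; both carbons are CX3, not CX2.
(B) has a nitrile (-C#N) but the triple bond is C#N, not C#C.
(C) contains an ethynyl group (-C#CH), which satisfies every atom and bond constraint.
(D) has a nitrile (-C#N) but the triple bond is C#N, not C#C.
So the answer is (C).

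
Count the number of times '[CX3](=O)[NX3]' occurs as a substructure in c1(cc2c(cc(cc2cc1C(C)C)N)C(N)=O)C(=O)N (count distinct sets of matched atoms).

2

[CX3](=O)[NX3] is the SMARTS for an amide: a carbonyl carbon bonded to a trivalent nitrogen.
The molecule carries 2 separate instances of a primary amide (-C(=O)NH2) meeting every constraint; each maps to a distinct set of atoms, giving 2 matches.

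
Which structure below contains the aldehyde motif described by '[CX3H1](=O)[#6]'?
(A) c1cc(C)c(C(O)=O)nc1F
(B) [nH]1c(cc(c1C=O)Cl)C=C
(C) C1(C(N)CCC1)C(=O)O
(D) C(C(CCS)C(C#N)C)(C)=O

B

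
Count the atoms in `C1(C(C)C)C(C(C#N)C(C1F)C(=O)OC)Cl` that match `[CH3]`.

The query [CH3] means: aliphatic carbon with exactly three hydrogens.
Check the 16 heavy atoms by environment: 6× C (H1) → no; 2× C (H0) → no; 2× O (H0) → no; 3× C (H3) → match; 1× F (H0) → no; 1× Cl (H0) → no; 1× N (H0) → no.
That gives 3 matching atoms.

3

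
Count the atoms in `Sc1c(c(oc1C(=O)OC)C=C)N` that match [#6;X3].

The query [#6;X3] means: any carbon (aromatic or not) with three total connections.
Check the 13 heavy atoms by environment: 1× o (aromatic, X2) → no; 4× c (aromatic, X3) → match; 1× N (X3) → no; 3× C (X3) → match; 1× O (X1) → no; 1× O (X2) → no; 1× C (X4) → no; 1× S (X2) → no.
Summing the matching environments: 4 + 3 = 7 matching atoms.

7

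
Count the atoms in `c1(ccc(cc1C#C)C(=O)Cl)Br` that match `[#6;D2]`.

The query [#6;D2] means: any carbon bonded to exactly two heavy atoms.
Check the 12 heavy atoms by environment: 3× c (aromatic, D3) → no; 3× c (aromatic, D2) → match; 1× C (D3) → no; 1× O (D1) → no; 1× Cl (D1) → no; 1× Br (D1) → no; 1× C (D2) → match; 1× C (D1) → no.
Summing the matching environments: 3 + 1 = 4 matching atoms.

4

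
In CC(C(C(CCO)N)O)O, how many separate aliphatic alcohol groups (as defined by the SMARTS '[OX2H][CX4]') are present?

3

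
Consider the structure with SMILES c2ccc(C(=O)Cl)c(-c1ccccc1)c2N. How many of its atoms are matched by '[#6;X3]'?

13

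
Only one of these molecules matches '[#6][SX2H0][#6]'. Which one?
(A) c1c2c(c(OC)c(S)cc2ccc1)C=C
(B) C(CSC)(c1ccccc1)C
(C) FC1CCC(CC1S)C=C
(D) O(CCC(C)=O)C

B

[#6][SX2H0][#6] describes an aliphatic sulfur bridging two carbons with no H on the sulfur (a thioether).
(A) has a methoxy ether (-OCH3) but the bridging atom is O, not S.
(B) contains a methylthio ether (-SCH3), which satisfies every atom and bond constraint.
(C) has a thiol (-SH) but the sulfur has H1, not H0 bridging two carbons.
(D) has a methoxy ether (-OCH3) but the bridging atom is O, not S.
So the answer is (B).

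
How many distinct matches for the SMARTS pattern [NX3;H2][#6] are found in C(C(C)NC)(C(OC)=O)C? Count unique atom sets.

[NX3;H2][#6] is the SMARTS for a primary amine: a trivalent nitrogen with two H attached to carbon.
The molecule has an N-methylamino group (-NHCH3), but the nitrogen bears two carbons and only one H (H1), not H2; nothing else fits, so there are 0 matches.

0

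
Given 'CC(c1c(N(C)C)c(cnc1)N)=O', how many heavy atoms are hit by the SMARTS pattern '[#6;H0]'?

4

The query [#6;H0] means: any carbon with no attached hydrogen.
Check the 13 heavy atoms by environment: 1× n (aromatic, H0) → no; 2× c (aromatic, H1) → no; 3× c (aromatic, H0) → match; 1× N (H0) → no; 3× C (H3) → no; 1× N (H2) → no; 1× C (H0) → match; 1× O (H0) → no.
Summing the matching environments: 3 + 1 = 4 matching atoms.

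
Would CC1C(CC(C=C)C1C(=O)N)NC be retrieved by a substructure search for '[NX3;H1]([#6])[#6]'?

The pattern [NX3;H1]([#6])[#6] describes a trivalent nitrogen with one H, bonded to two carbons — a secondary amine.
The molecule carries an N-methylamino group (-NHCH3), whose atoms satisfy every constraint of the query, so the pattern matches.

Yes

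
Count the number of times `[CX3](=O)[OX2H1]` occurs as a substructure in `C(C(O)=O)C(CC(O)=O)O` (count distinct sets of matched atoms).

2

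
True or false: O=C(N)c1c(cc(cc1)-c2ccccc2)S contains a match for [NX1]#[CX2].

False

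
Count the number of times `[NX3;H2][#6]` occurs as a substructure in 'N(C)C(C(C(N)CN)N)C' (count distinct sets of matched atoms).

[NX3;H2][#6] is the SMARTS for a primary amine: a trivalent nitrogen with two H attached to carbon.
The molecule carries 3 separate instances of a primary amino group (-NH2) meeting every constraint; each maps to a distinct set of atoms, giving 3 matches.

3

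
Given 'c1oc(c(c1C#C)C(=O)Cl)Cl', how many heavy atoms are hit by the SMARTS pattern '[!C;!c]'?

4

The query [!C;!c] means: neither aliphatic nor aromatic carbon — same as [!#6].
Check the 11 heavy atoms by environment: 1× o (aromatic) → match; 4× c (aromatic) → no; 3× C → no; 2× Cl → match; 1× O → match.
Summing the matching environments: 1 + 2 + 1 = 4 matching atoms.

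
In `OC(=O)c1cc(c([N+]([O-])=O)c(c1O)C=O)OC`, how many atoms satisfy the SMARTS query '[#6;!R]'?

3

The query [#6;!R] means: carbon not in any ring.
Check the 17 heavy atoms by environment: 6× c (aromatic, in 6-ring) → no; 6× O (acyclic) → no; 1× N (charge +1, acyclic) → no; 1× O (charge -1, acyclic) → no; 3× C (acyclic) → match.
That gives 3 matching atoms.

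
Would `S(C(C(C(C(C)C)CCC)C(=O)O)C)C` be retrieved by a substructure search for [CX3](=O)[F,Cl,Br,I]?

The pattern [CX3](=O)[F,Cl,Br,I] describes a carbonyl carbon bonded to a halogen — an acyl halide.
The closest candidate here is a carboxylic acid group (-C(=O)OH), but the carbonyl is bonded to -OH, not to a halogen. No other fragment satisfies the full query, so there is no match.

No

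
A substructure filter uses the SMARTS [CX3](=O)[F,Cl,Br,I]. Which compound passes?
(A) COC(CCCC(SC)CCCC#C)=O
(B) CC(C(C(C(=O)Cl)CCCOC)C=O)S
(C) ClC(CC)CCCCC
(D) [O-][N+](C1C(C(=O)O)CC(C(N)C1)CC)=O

B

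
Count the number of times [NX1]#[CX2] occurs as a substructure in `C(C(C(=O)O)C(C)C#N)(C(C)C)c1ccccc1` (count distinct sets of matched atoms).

1

[NX1]#[CX2] is the SMARTS for a nitrile: a nitrogen triple-bonded to a two-connected carbon.
Exactly one fragment in the molecule meets all constraints, giving 1 match.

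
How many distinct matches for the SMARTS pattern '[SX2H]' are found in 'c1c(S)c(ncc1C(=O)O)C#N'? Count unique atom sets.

1

[SX2H] is the SMARTS for a thiol: an aliphatic sulfur with two connections, one being H.
Exactly one fragment in the molecule meets all constraints, giving 1 match.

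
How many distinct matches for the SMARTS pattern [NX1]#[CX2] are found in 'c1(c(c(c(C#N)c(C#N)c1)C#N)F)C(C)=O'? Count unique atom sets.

3

[NX1]#[CX2] is the SMARTS for a nitrile: a nitrogen triple-bonded to a two-connected carbon.
The molecule carries 3 separate instances of a nitrile (-C#N) meeting every constraint; each maps to a distinct set of atoms, giving 3 matches.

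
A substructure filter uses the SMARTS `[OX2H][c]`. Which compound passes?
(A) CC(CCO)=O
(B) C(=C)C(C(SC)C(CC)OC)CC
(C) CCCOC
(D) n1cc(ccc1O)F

D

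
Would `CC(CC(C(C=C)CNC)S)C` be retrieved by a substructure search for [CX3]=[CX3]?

The pattern [CX3]=[CX3] describes a non-aromatic C=C double bond between two sp2 carbons — an alkene.
The molecule carries a vinyl group (-CH=CH2), whose atoms satisfy every constraint of the query, so the pattern matches.

Yes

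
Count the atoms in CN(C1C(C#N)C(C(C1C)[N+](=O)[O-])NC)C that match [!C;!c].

The query [!C;!c] means: neither aliphatic nor aromatic carbon — same as [!#6].
Check the 16 heavy atoms by environment: 10× C → no; 3× N → match; 1× N (charge +1) → match; 1× O (charge -1) → match; 1× O → match.
Summing the matching environments: 3 + 1 + 1 + 1 = 6 matching atoms.

6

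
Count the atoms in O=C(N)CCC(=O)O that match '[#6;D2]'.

Check the 8 heavy atoms by environment: 2× C (D2) → match; 2× C (D3) → no; 3× O (D1) → no; 1× N (D1) → no.
That gives 2 matching atoms.

2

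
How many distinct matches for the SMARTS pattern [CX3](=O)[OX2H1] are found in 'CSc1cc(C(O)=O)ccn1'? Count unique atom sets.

1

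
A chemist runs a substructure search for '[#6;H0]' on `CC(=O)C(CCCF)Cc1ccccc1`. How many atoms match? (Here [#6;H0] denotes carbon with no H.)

The query [#6;H0] means: any carbon with no attached hydrogen.
Check the 15 heavy atoms by environment: 4× C (H2) → no; 1× C (H1) → no; 1× C (H0) → match; 1× O (H0) → no; 1× C (H3) → no; 1× c (aromatic, H0) → match; 5× c (aromatic, H1) → no; 1× F (H0) → no.
Summing the matching environments: 1 + 1 = 2 matching atoms.

2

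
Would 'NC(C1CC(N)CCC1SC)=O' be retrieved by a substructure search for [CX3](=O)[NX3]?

Yes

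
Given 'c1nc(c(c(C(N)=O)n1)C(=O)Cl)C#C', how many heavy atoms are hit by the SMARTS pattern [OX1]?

The query [OX1] means: aliphatic oxygen with one total connection — typically a carbonyl =O or an oxide.
Check the 14 heavy atoms by environment: 2× n (aromatic, X2) → no; 4× c (aromatic, X3) → no; 2× C (X3) → no; 2× O (X1) → match; 1× Cl (X1) → no; 2× C (X2) → no; 1× N (X3) → no.
That gives 2 matching atoms.

2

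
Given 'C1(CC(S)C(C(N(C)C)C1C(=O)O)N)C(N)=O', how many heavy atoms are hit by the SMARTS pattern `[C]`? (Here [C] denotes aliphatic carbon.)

The query [C] means: uppercase C matches aliphatic (non-aromatic) carbon only.
Check the 17 heavy atoms by environment: 10× C → match; 1× S → no; 3× O → no; 3× N → no.
That gives 10 matching atoms.

10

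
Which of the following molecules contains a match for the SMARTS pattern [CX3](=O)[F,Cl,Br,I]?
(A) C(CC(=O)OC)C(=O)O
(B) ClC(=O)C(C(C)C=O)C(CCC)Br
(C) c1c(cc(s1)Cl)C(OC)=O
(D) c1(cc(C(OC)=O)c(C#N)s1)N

[CX3](=O)[F,Cl,Br,I] describes a carbonyl carbon bonded to a halogen (an acyl halide).
(A) has a carboxylic acid group (-C(=O)OH) but the carbonyl is bonded to -OH, not to a halogen.
(B) contains an acyl chloride (-C(=O)Cl), which satisfies every atom and bond constraint.
(C) has a methyl-ester group (-C(=O)OCH3) but the carbonyl is bonded to -O-C, not to a halogen.
(D) has a methyl-ester group (-C(=O)OCH3) but the carbonyl is bonded to -O-C, not to a halogen.
So the answer is (B).

B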